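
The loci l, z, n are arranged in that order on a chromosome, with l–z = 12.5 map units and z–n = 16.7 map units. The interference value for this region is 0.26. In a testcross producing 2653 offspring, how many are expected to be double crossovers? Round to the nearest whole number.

41

Map distances give recombination frequencies of 0.125 and 0.167 for the two intervals.
With interference 0.26 (so coincidence = 0.74), expected double-crossover frequency = 0.125 × 0.167 × 0.74 = 0.01545.
Expected number = 0.01545 × 2653 = 40.98 ≈ 41.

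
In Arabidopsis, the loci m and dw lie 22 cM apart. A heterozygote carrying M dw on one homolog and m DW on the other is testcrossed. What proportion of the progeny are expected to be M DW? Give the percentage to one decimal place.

11.0%

A map distance of 22 cM corresponds to a recombination frequency of 0.220.
The F1 is M dw / m DW, so M DW is a recombinant gamete class with expected frequency r/2 = 0.220/2 = 0.1100.
That is 0.1100 = 11.0% of the progeny.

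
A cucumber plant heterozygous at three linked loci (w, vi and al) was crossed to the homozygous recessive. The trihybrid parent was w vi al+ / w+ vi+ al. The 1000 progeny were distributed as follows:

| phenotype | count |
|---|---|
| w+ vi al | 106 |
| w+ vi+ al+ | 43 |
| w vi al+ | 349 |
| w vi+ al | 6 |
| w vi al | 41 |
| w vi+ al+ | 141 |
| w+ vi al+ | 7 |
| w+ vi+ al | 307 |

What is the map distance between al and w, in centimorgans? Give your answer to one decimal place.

The two rarest classes, w+ vi al+ and w vi+ al, are the double crossovers. Comparing them with the parentals, only the w allele has switched, so w is the middle locus and the order is al – w – vi.
Crossovers in the al–w interval produce the single-crossover classes w vi al and w+ vi+ al+ (41 + 43 = 84) plus the double crossovers (13).
RF(al–w) = (84 + 13) / 1000 = 97/1000 = 0.0970 → 9.7 centimorgans.

9.7 centimorgans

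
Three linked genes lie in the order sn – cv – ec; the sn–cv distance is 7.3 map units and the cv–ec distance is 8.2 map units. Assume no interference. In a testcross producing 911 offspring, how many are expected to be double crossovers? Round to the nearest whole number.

Map distances give recombination frequencies of 0.073 and 0.082 for the two intervals.
With no interference, expected double-crossover frequency = 0.073 × 0.082 = 0.00599.
Expected number = 0.00599 × 911 = 5.45 ≈ 5.

5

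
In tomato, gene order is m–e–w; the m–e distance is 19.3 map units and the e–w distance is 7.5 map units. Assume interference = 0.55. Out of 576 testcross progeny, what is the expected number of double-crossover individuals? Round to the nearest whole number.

Map distances give recombination frequencies of 0.193 and 0.075 for the two intervals.
With interference 0.55 (so coincidence = 0.45), expected double-crossover frequency = 0.193 × 0.075 × 0.45 = 0.00651.
Expected number = 0.00651 × 576 = 3.75 ≈ 4.

4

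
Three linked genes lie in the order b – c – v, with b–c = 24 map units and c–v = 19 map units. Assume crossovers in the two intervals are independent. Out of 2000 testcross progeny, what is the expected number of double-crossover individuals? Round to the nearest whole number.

91

Map distances give recombination frequencies of 0.240 and 0.190 for the two intervals.
With no interference, expected double-crossover frequency = 0.240 × 0.190 = 0.04560.
Expected number = 0.04560 × 2000 = 91.20 ≈ 91.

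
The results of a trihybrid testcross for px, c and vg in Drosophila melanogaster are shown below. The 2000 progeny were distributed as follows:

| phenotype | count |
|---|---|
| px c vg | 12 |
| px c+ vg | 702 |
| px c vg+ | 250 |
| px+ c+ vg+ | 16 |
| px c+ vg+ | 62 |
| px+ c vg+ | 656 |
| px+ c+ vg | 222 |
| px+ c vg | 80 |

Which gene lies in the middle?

The two most frequent reciprocal classes, px+ c vg+ and px c+ vg, are the parental types, so the F1 was px+ c vg+ / px c+ vg.
The two rarest classes, px+ c+ vg+ and px c vg, are the double crossovers. Comparing them with the parentals, only the c allele has switched, so c is the middle locus and the order is vg – c – px.

c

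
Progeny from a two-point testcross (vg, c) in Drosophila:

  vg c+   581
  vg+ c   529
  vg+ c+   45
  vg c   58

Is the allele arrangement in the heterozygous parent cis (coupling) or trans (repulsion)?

The two most frequent classes are vg+ c (529) and vg c+ (581); these are the parental (non-recombinant) types.
So the F1 carried vg+ c on one chromosome and vg c+ on the other — the recessive alleles are on opposite chromosomes (trans / repulsion).

trans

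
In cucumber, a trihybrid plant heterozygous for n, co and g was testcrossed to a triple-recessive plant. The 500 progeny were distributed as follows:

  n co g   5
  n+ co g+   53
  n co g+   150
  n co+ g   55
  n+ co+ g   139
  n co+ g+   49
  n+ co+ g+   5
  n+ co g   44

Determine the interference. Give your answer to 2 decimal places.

0.59

The two most frequent reciprocal classes, n co g+ and n+ co+ g, are the parental types, so the F1 was n co g+ / n+ co+ g.
The two rarest classes, n co g and n+ co+ g+, are the double crossovers. Comparing them with the parentals, only the g allele has switched, so g is the middle locus and the order is n – g – co.
n–g: (108 + 10)/500 = 0.2360; g–co: (93 + 10)/500 = 0.2060.
Expected DCO frequency = 0.2360 × 0.2060 ≈ 0.04862; observed = 10/500 ≈ 0.02000.
Coefficient of coincidence = 0.02000/0.04862 ≈ 0.41; interference = 1 − 0.41 = 0.59.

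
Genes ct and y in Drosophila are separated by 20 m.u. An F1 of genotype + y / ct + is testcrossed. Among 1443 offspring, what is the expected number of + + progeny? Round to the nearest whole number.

A map distance of 20 m.u. corresponds to a recombination frequency of 0.200.
The F1 is + y / ct +, so + + is a recombinant gamete class with expected frequency r/2 = 0.200/2 = 0.1000.
Expected number = 0.1000 × 1443 = 144.30 ≈ 144.

144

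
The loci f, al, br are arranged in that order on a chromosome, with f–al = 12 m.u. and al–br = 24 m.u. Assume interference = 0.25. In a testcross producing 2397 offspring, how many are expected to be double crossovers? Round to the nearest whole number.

Map distances give recombination frequencies of 0.120 and 0.240 for the two intervals.
With interference 0.25 (so coincidence = 0.75), expected double-crossover frequency = 0.120 × 0.240 × 0.75 = 0.02160.
Expected number = 0.02160 × 2397 = 51.78 ≈ 52.

52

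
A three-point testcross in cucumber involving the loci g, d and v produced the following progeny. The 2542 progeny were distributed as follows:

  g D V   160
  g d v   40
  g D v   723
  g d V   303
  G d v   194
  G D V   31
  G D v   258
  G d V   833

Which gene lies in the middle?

d

The two most frequent reciprocal classes, g D v and G d V, are the parental types, so the F1 was g D v / G d V.
The two rarest classes, g d v and G D V, are the double crossovers. Comparing them with the parentals, only the d allele has switched, so d is the middle locus and the order is v – d – g.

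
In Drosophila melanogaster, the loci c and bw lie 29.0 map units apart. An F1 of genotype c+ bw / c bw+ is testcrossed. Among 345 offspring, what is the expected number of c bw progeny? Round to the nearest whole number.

50

A map distance of 29.0 map units corresponds to a recombination frequency of 0.290.
The F1 is c+ bw / c bw+, so c bw is a recombinant gamete class with expected frequency r/2 = 0.290/2 = 0.1450.
Expected number = 0.1450 × 345 = 50.02 ≈ 50.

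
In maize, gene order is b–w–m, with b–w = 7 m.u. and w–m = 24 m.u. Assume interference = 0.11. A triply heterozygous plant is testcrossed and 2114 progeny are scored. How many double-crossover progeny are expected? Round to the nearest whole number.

32

Map distances give recombination frequencies of 0.070 and 0.240 for the two intervals.
With interference 0.11 (so coincidence = 0.89), expected double-crossover frequency = 0.070 × 0.240 × 0.89 = 0.01495.
Expected number = 0.01495 × 2114 = 31.61 ≈ 32.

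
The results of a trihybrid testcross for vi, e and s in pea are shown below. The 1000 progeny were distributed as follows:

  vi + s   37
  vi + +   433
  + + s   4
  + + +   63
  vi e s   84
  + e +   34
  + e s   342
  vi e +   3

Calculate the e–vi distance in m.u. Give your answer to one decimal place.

15.4 m.u.

The two most frequent reciprocal classes, + e s and vi + +, are the parental types, so the F1 was + e s / vi + +.
The two rarest classes, + + s and vi e +, are the double crossovers. Comparing them with the parentals, only the e allele has switched, so e is the middle locus and the order is s – e – vi.
Crossovers in the e–vi interval produce the single-crossover classes vi e s and + + + (84 + 63 = 147) plus the double crossovers (7).
RF(e–vi) = (147 + 7) / 1000 = 154/1000 = 0.1540 → 15.4 m.u.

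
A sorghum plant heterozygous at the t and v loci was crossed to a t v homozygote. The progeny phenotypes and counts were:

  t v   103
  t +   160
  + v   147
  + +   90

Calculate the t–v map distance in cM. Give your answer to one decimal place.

The two most frequent classes, + v (147) and t + (160), are the parental types, so the F1 was + v / t +.
The recombinant classes are + + and t v: 90 + 103 = 193.
Recombination frequency = 193/500 = 0.3860 ≈ 38.6%, i.e. 38.6 cM.

38.6 cM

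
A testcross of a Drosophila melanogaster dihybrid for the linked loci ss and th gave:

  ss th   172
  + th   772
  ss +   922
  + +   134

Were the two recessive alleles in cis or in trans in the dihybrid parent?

trans

The two most frequent classes are + th (772) and ss + (922); these are the parental (non-recombinant) types.
So the F1 carried + th on one chromosome and ss + on the other — the recessive alleles are on opposite chromosomes (trans / repulsion).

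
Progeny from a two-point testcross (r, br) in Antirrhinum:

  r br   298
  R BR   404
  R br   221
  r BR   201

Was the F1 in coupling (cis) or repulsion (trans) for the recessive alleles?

cis

The two most frequent classes are R BR (404) and r br (298); these are the parental (non-recombinant) types.
So the F1 carried R BR on one chromosome and r br on the other — the recessive alleles are on the same chromosome (cis / coupling).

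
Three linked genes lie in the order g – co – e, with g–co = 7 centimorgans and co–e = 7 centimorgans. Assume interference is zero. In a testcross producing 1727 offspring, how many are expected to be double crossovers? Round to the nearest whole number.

8

Map distances give recombination frequencies of 0.070 and 0.070 for the two intervals.
With no interference, expected double-crossover frequency = 0.070 × 0.070 = 0.00490.
Expected number = 0.00490 × 1727 = 8.46 ≈ 8.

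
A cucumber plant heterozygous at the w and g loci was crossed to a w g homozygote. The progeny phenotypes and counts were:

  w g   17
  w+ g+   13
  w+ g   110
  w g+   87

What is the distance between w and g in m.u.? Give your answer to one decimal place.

13.2 m.u.

The two most frequent classes, w+ g (110) and w g+ (87), are the parental types, so the F1 was w+ g / w g+.
The recombinant classes are w+ g+ and w g: 13 + 17 = 30.
Recombination frequency = 30/227 = 0.1322 ≈ 13.2%, i.e. 13.2 m.u.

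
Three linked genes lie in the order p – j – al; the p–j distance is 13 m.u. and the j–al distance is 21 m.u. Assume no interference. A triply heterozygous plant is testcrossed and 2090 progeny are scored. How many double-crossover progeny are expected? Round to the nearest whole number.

Map distances give recombination frequencies of 0.130 and 0.210 for the two intervals.
With no interference, expected double-crossover frequency = 0.130 × 0.210 = 0.02730.
Expected number = 0.02730 × 2090 = 57.06 ≈ 57.

57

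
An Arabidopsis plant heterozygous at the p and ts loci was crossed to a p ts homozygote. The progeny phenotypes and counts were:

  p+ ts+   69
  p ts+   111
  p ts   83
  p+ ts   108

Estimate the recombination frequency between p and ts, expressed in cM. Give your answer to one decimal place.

The two most frequent classes, p+ ts (108) and p ts+ (111), are the parental types, so the F1 was p+ ts / p ts+.
The recombinant classes are p+ ts+ and p ts: 69 + 83 = 152.
Recombination frequency = 152/371 = 0.4097 ≈ 41.0%, i.e. 41.0 cM.

41.0 cM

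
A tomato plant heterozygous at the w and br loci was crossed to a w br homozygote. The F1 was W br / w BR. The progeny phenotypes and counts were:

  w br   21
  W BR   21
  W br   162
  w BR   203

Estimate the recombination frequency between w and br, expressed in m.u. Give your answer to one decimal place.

The recombinant classes are W BR and w br: 21 + 21 = 42.
Recombination frequency = 42/407 = 0.1032 ≈ 10.3%, i.e. 10.3 m.u.

10.3 m.u.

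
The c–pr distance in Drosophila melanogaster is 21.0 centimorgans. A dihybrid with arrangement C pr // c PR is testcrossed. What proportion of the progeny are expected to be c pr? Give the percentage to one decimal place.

A map distance of 21.0 centimorgans corresponds to a recombination frequency of 0.210.
The F1 is C pr / c PR, so c pr is a recombinant gamete class with expected frequency r/2 = 0.210/2 = 0.1050.
That is 0.1050 = 10.5% of the progeny.

10.5%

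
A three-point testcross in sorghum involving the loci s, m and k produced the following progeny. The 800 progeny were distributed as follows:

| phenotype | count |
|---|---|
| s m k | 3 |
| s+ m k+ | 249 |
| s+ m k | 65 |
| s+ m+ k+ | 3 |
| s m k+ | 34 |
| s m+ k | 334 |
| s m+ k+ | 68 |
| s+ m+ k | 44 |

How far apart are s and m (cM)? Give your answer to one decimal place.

The two most frequent reciprocal classes, s+ m k+ and s m+ k, are the parental types, so the F1 was s+ m k+ / s m+ k.
The two rarest classes, s+ m+ k+ and s m k, are the double crossovers. Comparing them with the parentals, only the m allele has switched, so m is the middle locus and the order is s – m – k.
Crossovers in the s–m interval produce the single-crossover classes s m k+ and s+ m+ k (34 + 44 = 78) plus the double crossovers (6).
RF(s–m) = (78 + 6) / 800 = 84/800 = 0.1050 → 10.5 cM.

10.5 cM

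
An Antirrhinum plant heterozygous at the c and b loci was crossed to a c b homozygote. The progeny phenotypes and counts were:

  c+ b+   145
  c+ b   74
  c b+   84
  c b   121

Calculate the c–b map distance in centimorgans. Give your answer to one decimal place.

37.3 centimorgans

The two most frequent classes, c+ b+ (145) and c b (121), are the parental types, so the F1 was c+ b+ / c b.
The recombinant classes are c+ b and c b+: 74 + 84 = 158.
Recombination frequency = 158/424 = 0.3726 ≈ 37.3%, i.e. 37.3 centimorgans.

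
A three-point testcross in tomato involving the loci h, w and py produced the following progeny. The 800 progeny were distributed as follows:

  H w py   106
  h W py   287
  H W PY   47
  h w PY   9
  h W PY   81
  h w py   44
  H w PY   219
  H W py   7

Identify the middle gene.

h

The two most frequent reciprocal classes, H w PY and h W py, are the parental types, so the F1 was H w PY / h W py.
The two rarest classes, h w PY and H W py, are the double crossovers. Comparing them with the parentals, only the h allele has switched, so h is the middle locus and the order is py – h – w.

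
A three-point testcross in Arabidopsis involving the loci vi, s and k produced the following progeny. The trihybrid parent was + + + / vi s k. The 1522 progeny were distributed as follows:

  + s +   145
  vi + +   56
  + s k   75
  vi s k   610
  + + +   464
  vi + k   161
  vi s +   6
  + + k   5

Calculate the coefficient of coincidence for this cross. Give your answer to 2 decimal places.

The two rarest classes, + + k and vi s +, are the double crossovers. Comparing them with the parentals, only the k allele has switched, so k is the middle locus and the order is vi – k – s.
vi–k: (131 + 11)/1522 = 0.0933; k–s: (306 + 11)/1522 = 0.2083.
Expected DCO frequency = 0.0933 × 0.2083 ≈ 0.01943; observed = 11/1522 ≈ 0.00723.
Coefficient of coincidence = 0.00723/0.01943 ≈ 0.37.

0.37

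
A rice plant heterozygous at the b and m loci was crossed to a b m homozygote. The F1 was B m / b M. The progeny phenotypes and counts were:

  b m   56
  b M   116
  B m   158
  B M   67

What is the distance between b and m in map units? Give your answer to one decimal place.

31.0 map units

The recombinant classes are B M and b m: 67 + 56 = 123.
Recombination frequency = 123/397 = 0.3098 ≈ 31.0%, i.e. 31.0 map units.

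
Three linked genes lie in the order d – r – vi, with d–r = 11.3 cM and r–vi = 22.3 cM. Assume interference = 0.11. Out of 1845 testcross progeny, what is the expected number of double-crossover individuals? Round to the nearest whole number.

41

Map distances give recombination frequencies of 0.113 and 0.223 for the two intervals.
With interference 0.11 (so coincidence = 0.89), expected double-crossover frequency = 0.113 × 0.223 × 0.89 = 0.02243.
Expected number = 0.02243 × 1845 = 41.38 ≈ 41.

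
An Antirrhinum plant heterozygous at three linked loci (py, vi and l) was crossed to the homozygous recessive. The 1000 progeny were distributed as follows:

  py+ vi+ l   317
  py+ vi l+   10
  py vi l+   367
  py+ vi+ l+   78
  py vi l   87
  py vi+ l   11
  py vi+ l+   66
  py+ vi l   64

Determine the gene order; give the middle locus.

py

The two most frequent reciprocal classes, py vi l+ and py+ vi+ l, are the parental types, so the F1 was py vi l+ / py+ vi+ l.
The two rarest classes, py+ vi l+ and py vi+ l, are the double crossovers. Comparing them with the parentals, only the py allele has switched, so py is the middle locus and the order is vi – py – l.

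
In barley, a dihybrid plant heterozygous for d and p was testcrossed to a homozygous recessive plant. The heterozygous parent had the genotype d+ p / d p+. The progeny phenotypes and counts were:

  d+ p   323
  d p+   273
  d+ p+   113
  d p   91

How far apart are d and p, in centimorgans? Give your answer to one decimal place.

The recombinant classes are d+ p+ and d p: 113 + 91 = 204.
Recombination frequency = 204/800 = 0.2550 ≈ 25.5%, i.e. 25.5 centimorgans.

25.5 centimorgans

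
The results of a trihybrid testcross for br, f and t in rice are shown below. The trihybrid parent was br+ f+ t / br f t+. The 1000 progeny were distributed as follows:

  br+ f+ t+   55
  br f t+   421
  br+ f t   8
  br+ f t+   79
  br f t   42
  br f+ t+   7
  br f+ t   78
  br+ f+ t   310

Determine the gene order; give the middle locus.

The two rarest classes, br+ f t and br f+ t+, are the double crossovers. Comparing them with the parentals, only the f allele has switched, so f is the middle locus and the order is t – f – br.

f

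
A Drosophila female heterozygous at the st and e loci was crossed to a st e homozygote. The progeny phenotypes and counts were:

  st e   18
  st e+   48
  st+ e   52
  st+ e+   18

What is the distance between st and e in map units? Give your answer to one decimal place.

26.5 map units

The two most frequent classes, st+ e (52) and st e+ (48), are the parental types, so the F1 was st+ e / st e+.
The recombinant classes are st+ e+ and st e: 18 + 18 = 36.
Recombination frequency = 36/136 = 0.2647 ≈ 26.5%, i.e. 26.5 map units.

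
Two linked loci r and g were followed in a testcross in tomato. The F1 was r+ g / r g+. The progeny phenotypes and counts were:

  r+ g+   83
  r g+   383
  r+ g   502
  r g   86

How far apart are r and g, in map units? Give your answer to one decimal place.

The recombinant classes are r+ g+ and r g: 83 + 86 = 169.
Recombination frequency = 169/1054 = 0.1603 ≈ 16.0%, i.e. 16.0 map units.

16.0 map units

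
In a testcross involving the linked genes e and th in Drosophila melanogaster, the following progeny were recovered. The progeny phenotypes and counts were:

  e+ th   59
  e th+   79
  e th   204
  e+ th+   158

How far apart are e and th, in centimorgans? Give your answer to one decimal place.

27.6 centimorgans

The two most frequent classes, e+ th+ (158) and e th (204), are the parental types, so the F1 was e+ th+ / e th.
The recombinant classes are e+ th and e th+: 59 + 79 = 138.
Recombination frequency = 138/500 = 0.2760 ≈ 27.6%, i.e. 27.6 centimorgans.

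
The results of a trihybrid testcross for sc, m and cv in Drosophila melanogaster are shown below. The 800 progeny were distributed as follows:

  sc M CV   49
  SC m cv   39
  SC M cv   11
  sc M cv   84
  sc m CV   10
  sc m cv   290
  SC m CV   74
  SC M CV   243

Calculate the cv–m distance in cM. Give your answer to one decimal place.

The two most frequent reciprocal classes, sc m cv and SC M CV, are the parental types, so the F1 was sc m cv / SC M CV.
The two rarest classes, sc m CV and SC M cv, are the double crossovers. Comparing them with the parentals, only the cv allele has switched, so cv is the middle locus and the order is sc – cv – m.
Crossovers in the cv–m interval produce the single-crossover classes sc M cv and SC m CV (84 + 74 = 158) plus the double crossovers (21).
RF(cv–m) = (158 + 21) / 800 = 179/800 = 0.2238 → 22.4 cM.

22.4 cM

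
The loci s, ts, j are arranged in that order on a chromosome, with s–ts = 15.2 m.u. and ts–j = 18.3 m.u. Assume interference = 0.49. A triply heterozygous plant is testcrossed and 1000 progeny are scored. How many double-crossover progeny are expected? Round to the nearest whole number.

14

Map distances give recombination frequencies of 0.152 and 0.183 for the two intervals.
With interference 0.49 (so coincidence = 0.51), expected double-crossover frequency = 0.152 × 0.183 × 0.51 = 0.01419.
Expected number = 0.01419 × 1000 = 14.19 ≈ 14.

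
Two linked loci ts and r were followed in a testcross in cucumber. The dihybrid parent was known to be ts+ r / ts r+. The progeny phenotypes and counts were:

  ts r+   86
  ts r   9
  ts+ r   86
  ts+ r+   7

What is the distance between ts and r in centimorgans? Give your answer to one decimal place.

The recombinant classes are ts+ r+ and ts r: 7 + 9 = 16.
Recombination frequency = 16/188 = 0.0851 ≈ 8.5%, i.e. 8.5 centimorgans.

8.5 centimorgans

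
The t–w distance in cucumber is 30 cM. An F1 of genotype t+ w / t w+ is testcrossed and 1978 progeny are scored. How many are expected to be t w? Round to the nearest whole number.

A map distance of 30 cM corresponds to a recombination frequency of 0.300.
The F1 is t+ w / t w+, so t w is a recombinant gamete class with expected frequency r/2 = 0.300/2 = 0.1500.
Expected number = 0.1500 × 1978 = 296.70 ≈ 297.

297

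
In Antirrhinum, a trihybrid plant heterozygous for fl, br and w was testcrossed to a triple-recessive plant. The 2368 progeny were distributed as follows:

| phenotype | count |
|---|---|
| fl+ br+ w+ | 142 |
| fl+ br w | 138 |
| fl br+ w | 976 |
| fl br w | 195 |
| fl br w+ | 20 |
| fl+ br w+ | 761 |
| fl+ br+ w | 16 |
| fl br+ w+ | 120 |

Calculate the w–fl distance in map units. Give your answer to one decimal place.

The two most frequent reciprocal classes, fl br+ w and fl+ br w+, are the parental types, so the F1 was fl br+ w / fl+ br w+.
The two rarest classes, fl+ br+ w and fl br w+, are the double crossovers. Comparing them with the parentals, only the fl allele has switched, so fl is the middle locus and the order is w – fl – br.
Crossovers in the w–fl interval produce the single-crossover classes fl br+ w+ and fl+ br w (120 + 138 = 258) plus the double crossovers (36).
RF(w–fl) = (258 + 36) / 2368 = 294/2368 = 0.1242 → 12.4 map units.

12.4 map units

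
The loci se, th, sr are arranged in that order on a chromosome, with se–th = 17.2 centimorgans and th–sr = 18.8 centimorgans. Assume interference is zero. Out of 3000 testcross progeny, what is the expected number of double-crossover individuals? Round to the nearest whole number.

Map distances give recombination frequencies of 0.172 and 0.188 for the two intervals.
With no interference, expected double-crossover frequency = 0.172 × 0.188 = 0.03234.
Expected number = 0.03234 × 3000 = 97.01 ≈ 97.

97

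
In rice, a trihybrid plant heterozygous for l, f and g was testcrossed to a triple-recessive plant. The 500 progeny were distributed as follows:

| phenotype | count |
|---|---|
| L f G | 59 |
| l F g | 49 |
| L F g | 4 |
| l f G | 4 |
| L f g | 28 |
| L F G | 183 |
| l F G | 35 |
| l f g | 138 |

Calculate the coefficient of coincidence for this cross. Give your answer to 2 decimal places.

The two most frequent reciprocal classes, l f g and L F G, are the parental types, so the F1 was l f g / L F G.
The two rarest classes, l f G and L F g, are the double crossovers. Comparing them with the parentals, only the g allele has switched, so g is the middle locus and the order is f – g – l.
f–g: (108 + 8)/500 = 0.2320; g–l: (63 + 8)/500 = 0.1420.
Expected DCO frequency = 0.2320 × 0.1420 ≈ 0.03294; observed = 8/500 ≈ 0.01600.
Coefficient of coincidence = 0.01600/0.03294 ≈ 0.49.

0.49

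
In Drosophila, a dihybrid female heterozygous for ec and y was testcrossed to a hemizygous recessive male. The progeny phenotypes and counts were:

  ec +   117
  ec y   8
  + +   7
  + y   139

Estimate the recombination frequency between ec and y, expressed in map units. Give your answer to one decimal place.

5.5 map units

The two most frequent classes, + y (139) and ec + (117), are the parental types, so the F1 was + y / ec +.
The recombinant classes are + + and ec y: 7 + 8 = 15.
Recombination frequency = 15/271 = 0.0554 ≈ 5.5%, i.e. 5.5 map units.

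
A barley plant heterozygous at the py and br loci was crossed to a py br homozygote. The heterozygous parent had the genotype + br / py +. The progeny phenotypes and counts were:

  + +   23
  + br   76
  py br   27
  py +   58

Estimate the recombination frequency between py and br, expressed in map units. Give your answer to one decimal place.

27.2 map units

The recombinant classes are + + and py br: 23 + 27 = 50.
Recombination frequency = 50/184 = 0.2717 ≈ 27.2%, i.e. 27.2 map units.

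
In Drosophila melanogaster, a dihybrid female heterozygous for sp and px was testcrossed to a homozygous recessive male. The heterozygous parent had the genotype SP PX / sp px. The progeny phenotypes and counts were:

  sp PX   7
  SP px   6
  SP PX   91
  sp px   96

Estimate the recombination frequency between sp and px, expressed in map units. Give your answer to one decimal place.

6.5 map units

The recombinant classes are SP px and sp PX: 6 + 7 = 13.
Recombination frequency = 13/200 = 0.0650 ≈ 6.5%, i.e. 6.5 map units.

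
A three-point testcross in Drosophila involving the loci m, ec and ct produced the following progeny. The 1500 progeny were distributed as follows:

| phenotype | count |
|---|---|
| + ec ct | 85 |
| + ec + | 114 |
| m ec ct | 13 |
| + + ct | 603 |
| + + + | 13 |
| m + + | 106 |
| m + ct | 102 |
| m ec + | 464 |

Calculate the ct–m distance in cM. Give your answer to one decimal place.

16.1 cM

The two most frequent reciprocal classes, + + ct and m ec +, are the parental types, so the F1 was + + ct / m ec +.
The two rarest classes, + + + and m ec ct, are the double crossovers. Comparing them with the parentals, only the ct allele has switched, so ct is the middle locus and the order is ec – ct – m.
Crossovers in the ct–m interval produce the single-crossover classes m + ct and + ec + (102 + 114 = 216) plus the double crossovers (26).
RF(ct–m) = (216 + 26) / 1500 = 242/1500 = 0.1613 → 16.1 cM.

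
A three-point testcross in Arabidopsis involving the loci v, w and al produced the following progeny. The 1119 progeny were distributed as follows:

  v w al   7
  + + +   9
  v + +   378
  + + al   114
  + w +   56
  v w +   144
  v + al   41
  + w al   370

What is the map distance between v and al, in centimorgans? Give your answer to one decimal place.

10.1 centimorgans

The two most frequent reciprocal classes, v + + and + w al, are the parental types, so the F1 was v + + / + w al.
The two rarest classes, + + + and v w al, are the double crossovers. Comparing them with the parentals, only the v allele has switched, so v is the middle locus and the order is w – v – al.
Crossovers in the v–al interval produce the single-crossover classes v + al and + w + (41 + 56 = 97) plus the double crossovers (16).
RF(v–al) = (97 + 16) / 1119 = 113/1119 = 0.1010 → 10.1 centimorgans.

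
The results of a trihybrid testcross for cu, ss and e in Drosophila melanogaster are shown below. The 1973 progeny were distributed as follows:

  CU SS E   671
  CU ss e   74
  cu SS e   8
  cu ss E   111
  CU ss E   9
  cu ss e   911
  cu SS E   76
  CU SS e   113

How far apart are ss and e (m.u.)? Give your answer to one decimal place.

The two most frequent reciprocal classes, CU SS E and cu ss e, are the parental types, so the F1 was CU SS E / cu ss e.
The two rarest classes, CU ss E and cu SS e, are the double crossovers. Comparing them with the parentals, only the ss allele has switched, so ss is the middle locus and the order is e – ss – cu.
Crossovers in the e–ss interval produce the single-crossover classes CU SS e and cu ss E (113 + 111 = 224) plus the double crossovers (17).
RF(e–ss) = (224 + 17) / 1973 = 241/1973 = 0.1221 → 12.2 m.u.

12.2 m.u.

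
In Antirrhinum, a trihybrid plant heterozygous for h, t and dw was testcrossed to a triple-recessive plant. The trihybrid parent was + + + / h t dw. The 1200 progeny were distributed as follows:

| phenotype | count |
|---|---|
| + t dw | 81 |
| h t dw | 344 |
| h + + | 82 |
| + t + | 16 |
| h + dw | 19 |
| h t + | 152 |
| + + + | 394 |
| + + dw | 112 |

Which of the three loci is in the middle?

The two rarest classes, + t + and h + dw, are the double crossovers. Comparing them with the parentals, only the t allele has switched, so t is the middle locus and the order is dw – t – h.

t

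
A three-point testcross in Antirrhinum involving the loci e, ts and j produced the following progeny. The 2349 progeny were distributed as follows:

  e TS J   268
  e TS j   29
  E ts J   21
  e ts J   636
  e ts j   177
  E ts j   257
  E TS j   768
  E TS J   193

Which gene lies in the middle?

The two most frequent reciprocal classes, e ts J and E TS j, are the parental types, so the F1 was e ts J / E TS j.
The two rarest classes, E ts J and e TS j, are the double crossovers. Comparing them with the parentals, only the e allele has switched, so e is the middle locus and the order is ts – e – j.

e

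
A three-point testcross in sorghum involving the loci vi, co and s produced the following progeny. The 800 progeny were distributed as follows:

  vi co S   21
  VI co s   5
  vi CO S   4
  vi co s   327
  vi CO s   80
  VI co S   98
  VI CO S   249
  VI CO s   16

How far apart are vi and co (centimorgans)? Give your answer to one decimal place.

The two most frequent reciprocal classes, vi co s and VI CO S, are the parental types, so the F1 was vi co s / VI CO S.
The two rarest classes, VI co s and vi CO S, are the double crossovers. Comparing them with the parentals, only the vi allele has switched, so vi is the middle locus and the order is s – vi – co.
Crossovers in the vi–co interval produce the single-crossover classes vi CO s and VI co S (80 + 98 = 178) plus the double crossovers (9).
RF(vi–co) = (178 + 9) / 800 = 187/800 = 0.2338 → 23.4 centimorgans.

23.4 centimorgans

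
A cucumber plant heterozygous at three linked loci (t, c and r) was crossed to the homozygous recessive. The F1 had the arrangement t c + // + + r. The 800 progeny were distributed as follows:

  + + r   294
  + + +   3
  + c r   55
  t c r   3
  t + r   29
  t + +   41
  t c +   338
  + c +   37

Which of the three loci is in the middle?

The two rarest classes, t c r and + + +, are the double crossovers. Comparing them with the parentals, only the r allele has switched, so r is the middle locus and the order is t – r – c.

r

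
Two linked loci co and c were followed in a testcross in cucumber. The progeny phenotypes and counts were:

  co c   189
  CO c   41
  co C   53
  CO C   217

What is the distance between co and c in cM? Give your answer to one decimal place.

The two most frequent classes, CO C (217) and co c (189), are the parental types, so the F1 was CO C / co c.
The recombinant classes are CO c and co C: 41 + 53 = 94.
Recombination frequency = 94/500 = 0.1880 ≈ 18.8%, i.e. 18.8 cM.

18.8 cM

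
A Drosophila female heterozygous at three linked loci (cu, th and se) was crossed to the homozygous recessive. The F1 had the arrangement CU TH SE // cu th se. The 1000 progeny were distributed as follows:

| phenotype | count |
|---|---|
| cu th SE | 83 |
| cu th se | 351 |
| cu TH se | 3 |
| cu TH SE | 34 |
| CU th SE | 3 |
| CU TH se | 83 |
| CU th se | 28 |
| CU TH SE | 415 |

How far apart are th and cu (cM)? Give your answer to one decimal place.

The two rarest classes, CU th SE and cu TH se, are the double crossovers. Comparing them with the parentals, only the th allele has switched, so th is the middle locus and the order is se – th – cu.
Crossovers in the th–cu interval produce the single-crossover classes cu TH SE and CU th se (34 + 28 = 62) plus the double crossovers (6).
RF(th–cu) = (62 + 6) / 1000 = 68/1000 = 0.0680 → 6.8 cM.

6.8 cM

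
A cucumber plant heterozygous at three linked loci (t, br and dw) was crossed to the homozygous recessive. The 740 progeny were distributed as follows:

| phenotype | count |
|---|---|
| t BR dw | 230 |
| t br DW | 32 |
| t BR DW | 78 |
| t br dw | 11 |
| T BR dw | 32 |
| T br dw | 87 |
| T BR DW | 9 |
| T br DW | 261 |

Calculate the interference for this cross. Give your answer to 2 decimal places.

The two most frequent reciprocal classes, T br DW and t BR dw, are the parental types, so the F1 was T br DW / t BR dw.
The two rarest classes, T BR DW and t br dw, are the double crossovers. Comparing them with the parentals, only the br allele has switched, so br is the middle locus and the order is t – br – dw.
t–br: (64 + 20)/740 = 0.1135; br–dw: (165 + 20)/740 = 0.2500.
Expected DCO frequency = 0.1135 × 0.2500 ≈ 0.02838; observed = 20/740 ≈ 0.02703.
Coefficient of coincidence = 0.02703/0.02838 ≈ 0.95; interference = 1 − 0.95 = 0.05.

0.05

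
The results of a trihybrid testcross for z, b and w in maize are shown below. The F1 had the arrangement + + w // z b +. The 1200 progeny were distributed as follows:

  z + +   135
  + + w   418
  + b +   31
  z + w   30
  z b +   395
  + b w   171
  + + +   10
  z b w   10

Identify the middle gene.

The two rarest classes, + + + and z b w, are the double crossovers. Comparing them with the parentals, only the w allele has switched, so w is the middle locus and the order is z – w – b.

w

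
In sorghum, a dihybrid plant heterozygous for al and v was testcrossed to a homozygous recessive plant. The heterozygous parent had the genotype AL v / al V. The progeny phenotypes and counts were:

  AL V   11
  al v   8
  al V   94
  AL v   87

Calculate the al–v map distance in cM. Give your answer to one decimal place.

The recombinant classes are AL V and al v: 11 + 8 = 19.
Recombination frequency = 19/200 = 0.0950 ≈ 9.5%, i.e. 9.5 cM.

9.5 cM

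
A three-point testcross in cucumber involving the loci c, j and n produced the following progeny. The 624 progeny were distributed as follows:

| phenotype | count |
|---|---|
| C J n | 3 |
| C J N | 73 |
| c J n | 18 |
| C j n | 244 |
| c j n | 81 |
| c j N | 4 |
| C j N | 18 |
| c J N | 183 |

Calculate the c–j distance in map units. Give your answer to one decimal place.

The two most frequent reciprocal classes, c J N and C j n, are the parental types, so the F1 was c J N / C j n.
The two rarest classes, c j N and C J n, are the double crossovers. Comparing them with the parentals, only the j allele has switched, so j is the middle locus and the order is n – j – c.
Crossovers in the j–c interval produce the single-crossover classes C J N and c j n (73 + 81 = 154) plus the double crossovers (7).
RF(j–c) = (154 + 7) / 624 = 161/624 = 0.2580 → 25.8 map units.

25.8 map units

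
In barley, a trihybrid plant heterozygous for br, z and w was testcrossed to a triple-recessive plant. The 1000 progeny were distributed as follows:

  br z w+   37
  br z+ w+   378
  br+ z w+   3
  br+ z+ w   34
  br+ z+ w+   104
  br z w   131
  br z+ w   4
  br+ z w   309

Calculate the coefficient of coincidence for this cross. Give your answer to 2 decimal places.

The two most frequent reciprocal classes, br z+ w+ and br+ z w, are the parental types, so the F1 was br z+ w+ / br+ z w.
The two rarest classes, br z+ w and br+ z w+, are the double crossovers. Comparing them with the parentals, only the w allele has switched, so w is the middle locus and the order is br – w – z.
br–w: (235 + 7)/1000 = 0.2420; w–z: (71 + 7)/1000 = 0.0780.
Expected DCO frequency = 0.2420 × 0.0780 ≈ 0.01888; observed = 7/1000 ≈ 0.00700.
Coefficient of coincidence = 0.00700/0.01888 ≈ 0.37.

0.37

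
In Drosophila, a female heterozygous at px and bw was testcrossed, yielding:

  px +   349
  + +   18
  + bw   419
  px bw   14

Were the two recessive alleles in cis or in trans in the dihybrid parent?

trans

The two most frequent classes are + bw (419) and px + (349); these are the parental (non-recombinant) types.
So the F1 carried + bw on one chromosome and px + on the other — the recessive alleles are on opposite chromosomes (trans / repulsion).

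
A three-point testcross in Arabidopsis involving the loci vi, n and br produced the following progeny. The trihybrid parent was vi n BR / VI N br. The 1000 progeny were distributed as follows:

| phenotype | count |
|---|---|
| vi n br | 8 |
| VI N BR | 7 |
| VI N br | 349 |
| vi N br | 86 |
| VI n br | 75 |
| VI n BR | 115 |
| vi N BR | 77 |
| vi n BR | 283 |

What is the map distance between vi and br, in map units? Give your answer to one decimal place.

21.6 map units

The two rarest classes, vi n br and VI N BR, are the double crossovers. Comparing them with the parentals, only the br allele has switched, so br is the middle locus and the order is vi – br – n.
Crossovers in the vi–br interval produce the single-crossover classes VI n BR and vi N br (115 + 86 = 201) plus the double crossovers (15).
RF(vi–br) = (201 + 15) / 1000 = 216/1000 = 0.2160 → 21.6 map units.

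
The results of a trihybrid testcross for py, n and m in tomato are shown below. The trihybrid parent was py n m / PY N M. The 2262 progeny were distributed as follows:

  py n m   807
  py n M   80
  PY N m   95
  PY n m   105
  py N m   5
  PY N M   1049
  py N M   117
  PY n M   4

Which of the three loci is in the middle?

The two rarest classes, py N m and PY n M, are the double crossovers. Comparing them with the parentals, only the n allele has switched, so n is the middle locus and the order is m – n – py.

n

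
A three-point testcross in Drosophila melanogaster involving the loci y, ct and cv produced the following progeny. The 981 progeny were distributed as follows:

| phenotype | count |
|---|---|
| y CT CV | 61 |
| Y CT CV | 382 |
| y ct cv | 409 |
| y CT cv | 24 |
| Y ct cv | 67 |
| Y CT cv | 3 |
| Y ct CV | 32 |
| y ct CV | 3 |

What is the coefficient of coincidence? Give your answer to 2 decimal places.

The two most frequent reciprocal classes, y ct cv and Y CT CV, are the parental types, so the F1 was y ct cv / Y CT CV.
The two rarest classes, y ct CV and Y CT cv, are the double crossovers. Comparing them with the parentals, only the cv allele has switched, so cv is the middle locus and the order is y – cv – ct.
y–cv: (128 + 6)/981 = 0.1366; cv–ct: (56 + 6)/981 = 0.0632.
Expected DCO frequency = 0.1366 × 0.0632 ≈ 0.00863; observed = 6/981 ≈ 0.00612.
Coefficient of coincidence = 0.00612/0.00863 ≈ 0.71.

0.71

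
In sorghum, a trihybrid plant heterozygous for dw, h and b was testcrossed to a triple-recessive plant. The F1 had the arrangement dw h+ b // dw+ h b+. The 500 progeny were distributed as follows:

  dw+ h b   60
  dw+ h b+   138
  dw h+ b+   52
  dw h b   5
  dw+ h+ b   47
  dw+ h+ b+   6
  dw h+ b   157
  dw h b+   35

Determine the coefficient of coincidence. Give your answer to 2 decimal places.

0.48

The two rarest classes, dw h b and dw+ h+ b+, are the double crossovers. Comparing them with the parentals, only the h allele has switched, so h is the middle locus and the order is dw – h – b.
dw–h: (82 + 11)/500 = 0.1860; h–b: (112 + 11)/500 = 0.2460.
Expected DCO frequency = 0.1860 × 0.2460 ≈ 0.04576; observed = 11/500 ≈ 0.02200.
Coefficient of coincidence = 0.02200/0.04576 ≈ 0.48.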